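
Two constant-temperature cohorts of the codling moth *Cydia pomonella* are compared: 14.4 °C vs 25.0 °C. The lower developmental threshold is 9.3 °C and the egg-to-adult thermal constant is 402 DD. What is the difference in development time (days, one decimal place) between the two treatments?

At 14.4 °C: 402 / (14.4 − 9.3) = 402 / 5.1 = 78.824 d.
At 25.0 °C: 402 / (25.0 − 9.3) = 402 / 15.7 = 25.605 d.
Difference = |78.824 − 25.605| = 53.218 ≈ 53.2 days.

53.2 days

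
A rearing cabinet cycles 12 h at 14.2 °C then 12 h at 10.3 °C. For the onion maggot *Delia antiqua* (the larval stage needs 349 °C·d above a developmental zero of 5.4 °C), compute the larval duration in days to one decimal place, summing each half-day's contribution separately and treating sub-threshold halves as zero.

50.9 days

Day half: max(0, 14.2 − 5.4) × 0.5 = 8.8 × 0.5 = 4.40 DD.
Night half: max(0, 10.3 − 5.4) × 0.5 = 4.9 × 0.5 = 2.45 DD.
Per 24 h: 6.85 DD/day.
Duration = 349 / 6.85 = 50.949 ≈ 50.9 days.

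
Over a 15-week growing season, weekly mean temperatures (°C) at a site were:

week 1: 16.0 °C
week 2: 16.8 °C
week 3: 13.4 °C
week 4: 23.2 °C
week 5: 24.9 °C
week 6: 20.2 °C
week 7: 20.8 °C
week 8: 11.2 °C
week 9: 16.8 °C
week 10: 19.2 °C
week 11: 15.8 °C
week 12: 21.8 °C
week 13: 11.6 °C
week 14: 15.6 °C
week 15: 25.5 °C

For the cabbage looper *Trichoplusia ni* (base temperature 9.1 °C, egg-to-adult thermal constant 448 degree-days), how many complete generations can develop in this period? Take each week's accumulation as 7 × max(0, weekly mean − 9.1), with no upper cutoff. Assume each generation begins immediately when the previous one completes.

2 generations

Weekly DD (7 × max(0, T̄ − 9.1)): 48.3, 53.9, 30.1, 98.7, 110.6, 77.7, 81.9, 14.7, 53.9, 70.7, 46.9, 88.9, 17.5, 45.5, 114.8.
Season total = 954.1 DD.
Complete generations = ⌊954.1 / 448⌋ = 2.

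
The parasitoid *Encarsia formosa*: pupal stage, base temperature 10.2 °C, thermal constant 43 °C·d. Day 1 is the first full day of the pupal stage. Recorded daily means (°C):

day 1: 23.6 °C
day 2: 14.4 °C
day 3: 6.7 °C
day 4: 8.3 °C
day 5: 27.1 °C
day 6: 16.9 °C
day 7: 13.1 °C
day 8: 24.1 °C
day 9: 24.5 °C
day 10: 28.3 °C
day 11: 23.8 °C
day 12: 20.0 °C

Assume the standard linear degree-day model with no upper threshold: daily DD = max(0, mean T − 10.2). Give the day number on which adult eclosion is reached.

Daily DD above 10.2 °C: 13.4, 4.2, 0.0, 0.0, 16.9, 6.7, 2.9, 13.9, 14.3, 18.1, 13.6, 9.8.
Cumulative: 13.4, 17.6, 17.6, 17.6, 34.5, 41.2, 44.1, 58.0, 72.3, 90.4, 104.0, 113.8.
The total first reaches 43 DD on day 7.

day 7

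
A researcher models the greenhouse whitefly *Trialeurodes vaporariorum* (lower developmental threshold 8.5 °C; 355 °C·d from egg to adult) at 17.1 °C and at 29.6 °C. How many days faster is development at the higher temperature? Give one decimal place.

At 17.1 °C: 355 / (17.1 − 8.5) = 355 / 8.6 = 41.279 d.
At 29.6 °C: 355 / (29.6 − 8.5) = 355 / 21.1 = 16.825 d.
Difference = |41.279 − 16.825| = 24.454 ≈ 24.5 days.

24.5 days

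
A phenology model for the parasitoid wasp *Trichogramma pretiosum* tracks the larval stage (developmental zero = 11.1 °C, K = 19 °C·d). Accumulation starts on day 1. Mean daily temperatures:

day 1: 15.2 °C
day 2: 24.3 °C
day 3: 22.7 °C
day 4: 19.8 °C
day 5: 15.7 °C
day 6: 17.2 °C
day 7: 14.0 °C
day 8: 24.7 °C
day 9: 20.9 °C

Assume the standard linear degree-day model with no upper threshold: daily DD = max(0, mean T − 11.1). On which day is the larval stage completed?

Daily DD above 11.1 °C: 4.1, 13.2, 11.6, 8.7, 4.6, 6.1, 2.9, 13.6, 9.8.
Cumulative: 4.1, 17.3, 28.9, 37.6, 42.2, 48.3, 51.2, 64.8, 74.6.
The total first reaches 19 DD on day 3.

day 3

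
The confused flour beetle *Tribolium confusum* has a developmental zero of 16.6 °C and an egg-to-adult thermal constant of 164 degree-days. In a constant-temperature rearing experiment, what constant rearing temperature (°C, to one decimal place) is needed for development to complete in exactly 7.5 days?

38.5 °C

Required daily accumulation = 164 / 7.5 = 21.867 DD/day.
T = T_base + 21.867 = 16.6 + 21.867 = 38.467 ≈ 38.5 °C.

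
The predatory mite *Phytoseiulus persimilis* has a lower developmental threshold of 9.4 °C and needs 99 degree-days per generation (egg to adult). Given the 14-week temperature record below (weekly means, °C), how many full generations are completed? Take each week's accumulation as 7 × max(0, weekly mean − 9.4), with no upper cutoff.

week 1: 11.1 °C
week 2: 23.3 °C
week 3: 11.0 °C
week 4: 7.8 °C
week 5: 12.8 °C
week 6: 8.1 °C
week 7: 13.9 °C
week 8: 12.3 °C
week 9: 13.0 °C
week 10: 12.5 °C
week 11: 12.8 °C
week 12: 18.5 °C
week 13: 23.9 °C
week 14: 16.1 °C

4 generations

Weekly DD (7 × max(0, T̄ − 9.4)): 11.9, 97.3, 11.2, 0.0, 23.8, 0.0, 31.5, 20.3, 25.2, 21.7, 23.8, 63.7, 101.5, 46.9.
Season total = 478.8 DD.
Complete generations = ⌊478.8 / 99⌋ = 4.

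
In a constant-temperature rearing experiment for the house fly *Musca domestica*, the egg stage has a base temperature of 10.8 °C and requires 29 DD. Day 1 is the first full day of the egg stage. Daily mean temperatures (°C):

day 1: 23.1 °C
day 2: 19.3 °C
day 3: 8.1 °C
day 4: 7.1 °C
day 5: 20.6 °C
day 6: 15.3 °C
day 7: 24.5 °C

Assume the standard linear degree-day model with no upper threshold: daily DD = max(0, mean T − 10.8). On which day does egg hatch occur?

Daily DD above 10.8 °C: 12.3, 8.5, 0.0, 0.0, 9.8, 4.5, 13.7.
Cumulative: 12.3, 20.8, 20.8, 20.8, 30.6, 35.1, 48.8.
The total first reaches 29 DD on day 5.

day 5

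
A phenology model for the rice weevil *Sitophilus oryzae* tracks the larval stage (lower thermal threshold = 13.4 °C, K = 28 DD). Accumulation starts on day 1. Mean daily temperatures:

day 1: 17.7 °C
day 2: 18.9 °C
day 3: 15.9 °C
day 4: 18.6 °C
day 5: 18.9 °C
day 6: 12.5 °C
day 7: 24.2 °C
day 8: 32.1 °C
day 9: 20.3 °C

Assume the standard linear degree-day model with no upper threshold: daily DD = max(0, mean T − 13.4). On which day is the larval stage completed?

day 7

Daily DD above 13.4 °C: 4.3, 5.5, 2.5, 5.2, 5.5, 0.0, 10.8, 18.7, 6.9.
Cumulative: 4.3, 9.8, 12.3, 17.5, 23.0, 23.0, 33.8, 52.5, 59.4.
The total first reaches 28 DD on day 7.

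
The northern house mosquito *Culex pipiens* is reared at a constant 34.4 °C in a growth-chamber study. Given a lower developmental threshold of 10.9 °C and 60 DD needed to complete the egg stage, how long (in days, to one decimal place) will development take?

2.6 days

Daily accumulation = 34.4 − 10.9 = 23.5 DD/day.
Duration = 60 / 23.5 = 2.553 ≈ 2.6 days.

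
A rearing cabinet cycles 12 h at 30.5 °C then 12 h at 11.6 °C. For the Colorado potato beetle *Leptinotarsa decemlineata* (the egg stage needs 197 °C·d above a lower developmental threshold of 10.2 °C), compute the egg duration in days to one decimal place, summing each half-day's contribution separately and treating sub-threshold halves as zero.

18.2 days

Day half: max(0, 30.5 − 10.2) × 0.5 = 20.3 × 0.5 = 10.15 DD.
Night half: max(0, 11.6 − 10.2) × 0.5 = 1.4 × 0.5 = 0.70 DD.
Per 24 h: 10.85 DD/day.
Duration = 197 / 10.85 = 18.157 ≈ 18.2 days.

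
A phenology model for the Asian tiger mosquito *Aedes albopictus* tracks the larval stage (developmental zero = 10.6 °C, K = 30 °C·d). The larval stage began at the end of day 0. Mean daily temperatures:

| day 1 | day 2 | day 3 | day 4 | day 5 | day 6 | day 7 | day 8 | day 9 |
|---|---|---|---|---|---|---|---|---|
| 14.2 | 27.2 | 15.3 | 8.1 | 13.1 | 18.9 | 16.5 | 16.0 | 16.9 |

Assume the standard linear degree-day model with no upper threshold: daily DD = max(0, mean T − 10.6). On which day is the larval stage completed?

Daily DD above 10.6 °C: 3.6, 16.6, 4.7, 0.0, 2.5, 8.3, 5.9, 5.4, 6.3.
Cumulative: 3.6, 20.2, 24.9, 24.9, 27.4, 35.7, 41.6, 47.0, 53.3.
The total first reaches 30 DD on day 6.

day 6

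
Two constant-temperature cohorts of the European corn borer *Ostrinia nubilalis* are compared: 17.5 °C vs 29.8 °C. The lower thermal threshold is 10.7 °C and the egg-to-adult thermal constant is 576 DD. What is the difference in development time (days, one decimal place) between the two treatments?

At 17.5 °C: 576 / (17.5 − 10.7) = 576 / 6.8 = 84.706 d.
At 29.8 °C: 576 / (29.8 − 10.7) = 576 / 19.1 = 30.157 d.
Difference = |84.706 − 30.157| = 54.549 ≈ 54.5 days.

54.5 days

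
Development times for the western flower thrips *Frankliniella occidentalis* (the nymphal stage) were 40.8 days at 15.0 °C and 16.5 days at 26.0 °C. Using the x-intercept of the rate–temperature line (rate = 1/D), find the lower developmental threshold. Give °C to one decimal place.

Equal thermal constants: D₁(T₁ − T_b) = D₂(T₂ − T_b).
40.8·(15.0 − T_b) = 16.5·(26.0 − T_b)
T_b = (40.8·15.0 − 16.5·26.0) / (40.8 − 16.5) = 183.00 / 24.3 = 7.531 °C ≈ 7.5 °C.

7.5 °C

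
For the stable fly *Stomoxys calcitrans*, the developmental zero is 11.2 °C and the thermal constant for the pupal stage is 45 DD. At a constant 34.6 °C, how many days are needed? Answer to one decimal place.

1.9 days

Daily accumulation = 34.6 − 11.2 = 23.4 DD/day.
Duration = 45 / 23.4 = 1.923 ≈ 1.9 days.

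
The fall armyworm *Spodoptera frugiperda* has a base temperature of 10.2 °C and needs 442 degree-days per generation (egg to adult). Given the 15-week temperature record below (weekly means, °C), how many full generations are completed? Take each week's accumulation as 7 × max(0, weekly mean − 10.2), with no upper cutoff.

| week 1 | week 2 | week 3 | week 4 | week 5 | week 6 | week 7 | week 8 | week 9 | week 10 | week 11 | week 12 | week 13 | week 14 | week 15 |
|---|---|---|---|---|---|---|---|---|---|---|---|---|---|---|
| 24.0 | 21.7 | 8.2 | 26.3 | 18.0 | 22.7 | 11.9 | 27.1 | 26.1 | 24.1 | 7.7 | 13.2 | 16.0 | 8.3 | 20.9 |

2 generations

Weekly DD (7 × max(0, T̄ − 10.2)): 96.6, 80.5, 0.0, 112.7, 54.6, 87.5, 11.9, 118.3, 111.3, 97.3, 0.0, 21.0, 40.6, 0.0, 74.9.
Season total = 907.2 DD.
Complete generations = ⌊907.2 / 442⌋ = 2.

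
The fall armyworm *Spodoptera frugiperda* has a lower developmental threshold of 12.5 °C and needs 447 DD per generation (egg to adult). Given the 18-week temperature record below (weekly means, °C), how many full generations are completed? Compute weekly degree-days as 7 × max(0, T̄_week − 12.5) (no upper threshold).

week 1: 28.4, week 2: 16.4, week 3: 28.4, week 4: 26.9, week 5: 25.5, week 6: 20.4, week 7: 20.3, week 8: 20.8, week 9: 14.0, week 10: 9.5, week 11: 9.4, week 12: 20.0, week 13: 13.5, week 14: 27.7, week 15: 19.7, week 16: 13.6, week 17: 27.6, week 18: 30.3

Weekly DD (7 × max(0, T̄ − 12.5)): 111.3, 27.3, 111.3, 100.8, 91.0, 55.3, 54.6, 58.1, 10.5, 0.0, 0.0, 52.5, 7.0, 106.4, 50.4, 7.7, 105.7, 124.6.
Season total = 1074.5 DD.
Complete generations = ⌊1074.5 / 447⌋ = 2.

2 generations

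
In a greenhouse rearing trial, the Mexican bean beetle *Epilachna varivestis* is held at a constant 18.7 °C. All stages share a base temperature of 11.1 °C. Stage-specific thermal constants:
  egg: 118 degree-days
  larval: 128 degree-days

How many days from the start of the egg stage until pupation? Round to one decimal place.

Daily accumulation at 18.7 °C = 18.7 − 11.1 = 7.6 DD/day.
Total K = 118 + 128 = 246 DD.
Total duration = 246 / 7.6 = 32.368 ≈ 32.4 days.

32.4 days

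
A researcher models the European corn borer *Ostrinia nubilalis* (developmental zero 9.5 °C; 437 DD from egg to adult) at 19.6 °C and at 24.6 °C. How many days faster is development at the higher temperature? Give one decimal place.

At 19.6 °C: 437 / (19.6 − 9.5) = 437 / 10.1 = 43.267 d.
At 24.6 °C: 437 / (24.6 − 9.5) = 437 / 15.1 = 28.940 d.
Difference = |43.267 − 28.940| = 14.327 ≈ 14.3 days.

14.3 days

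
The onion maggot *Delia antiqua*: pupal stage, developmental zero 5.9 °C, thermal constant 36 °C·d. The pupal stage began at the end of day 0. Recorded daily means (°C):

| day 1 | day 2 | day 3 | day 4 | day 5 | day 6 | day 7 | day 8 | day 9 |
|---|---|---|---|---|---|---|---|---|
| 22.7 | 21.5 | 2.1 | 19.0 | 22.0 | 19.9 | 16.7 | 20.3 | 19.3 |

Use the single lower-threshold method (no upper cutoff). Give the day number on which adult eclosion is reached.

Daily DD above 5.9 °C: 16.8, 15.6, 0.0, 13.1, 16.1, 14.0, 10.8, 14.4, 13.4.
Cumulative: 16.8, 32.4, 32.4, 45.5, 61.6, 75.6, 86.4, 100.8, 114.2.
The total first reaches 36 DD on day 4.

day 4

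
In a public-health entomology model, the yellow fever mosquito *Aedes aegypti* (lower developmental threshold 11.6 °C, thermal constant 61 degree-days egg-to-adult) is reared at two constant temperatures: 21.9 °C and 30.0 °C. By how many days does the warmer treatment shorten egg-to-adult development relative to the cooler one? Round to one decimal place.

2.6 days

At 21.9 °C: 61 / (21.9 − 11.6) = 61 / 10.3 = 5.922 d.
At 30.0 °C: 61 / (30.0 − 11.6) = 61 / 18.4 = 3.315 d.
Difference = |5.922 − 3.315| = 2.607 ≈ 2.6 days.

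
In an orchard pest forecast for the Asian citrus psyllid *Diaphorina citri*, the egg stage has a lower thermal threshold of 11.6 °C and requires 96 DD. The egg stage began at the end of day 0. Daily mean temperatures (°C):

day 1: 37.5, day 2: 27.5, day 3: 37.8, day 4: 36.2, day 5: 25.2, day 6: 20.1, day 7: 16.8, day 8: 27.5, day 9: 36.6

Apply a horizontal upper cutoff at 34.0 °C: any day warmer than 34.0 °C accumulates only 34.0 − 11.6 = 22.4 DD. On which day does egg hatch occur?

Daily DD above 11.6 °C (capped at 22.4): 22.4, 15.9, 22.4, 22.4, 13.6, 8.5, 5.2, 15.9, 22.4.
Cumulative: 22.4, 38.3, 60.7, 83.1, 96.7, 105.2, 110.4, 126.3, 148.7.
The total first reaches 96 DD on day 5.

day 5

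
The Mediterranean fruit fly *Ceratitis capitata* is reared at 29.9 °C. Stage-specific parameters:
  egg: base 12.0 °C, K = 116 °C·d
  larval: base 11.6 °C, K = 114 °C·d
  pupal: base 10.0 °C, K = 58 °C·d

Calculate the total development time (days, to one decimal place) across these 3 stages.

15.6 days

egg: 116 / (29.9 − 12.0) = 116 / 17.9 = 6.480 d.
larval: 114 / (29.9 − 11.6) = 114 / 18.3 = 6.230 d.
pupal: 58 / (29.9 − 10.0) = 58 / 19.9 = 2.915 d.
Sum = 15.625 ≈ 15.6 days.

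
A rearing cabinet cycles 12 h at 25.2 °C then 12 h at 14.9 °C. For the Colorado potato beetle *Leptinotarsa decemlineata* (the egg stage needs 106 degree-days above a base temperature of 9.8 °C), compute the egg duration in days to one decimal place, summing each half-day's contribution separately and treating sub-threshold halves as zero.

10.3 days

Day half: max(0, 25.2 − 9.8) × 0.5 = 15.4 × 0.5 = 7.70 DD.
Night half: max(0, 14.9 − 9.8) × 0.5 = 5.1 × 0.5 = 2.55 DD.
Per 24 h: 10.25 DD/day.
Duration = 106 / 10.25 = 10.341 ≈ 10.3 days.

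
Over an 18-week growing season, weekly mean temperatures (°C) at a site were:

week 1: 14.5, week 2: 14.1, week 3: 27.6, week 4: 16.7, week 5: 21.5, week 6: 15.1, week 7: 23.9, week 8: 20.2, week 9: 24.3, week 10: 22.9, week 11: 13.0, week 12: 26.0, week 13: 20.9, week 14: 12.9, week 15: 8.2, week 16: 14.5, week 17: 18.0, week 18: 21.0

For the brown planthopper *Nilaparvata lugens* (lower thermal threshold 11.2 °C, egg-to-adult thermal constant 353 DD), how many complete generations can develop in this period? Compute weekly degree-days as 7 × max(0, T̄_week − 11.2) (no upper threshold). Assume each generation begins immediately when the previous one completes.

2 generations

Weekly DD (7 × max(0, T̄ − 11.2)): 23.1, 20.3, 114.8, 38.5, 72.1, 27.3, 88.9, 63.0, 91.7, 81.9, 12.6, 103.6, 67.9, 11.9, 0.0, 23.1, 47.6, 68.6.
Season total = 956.9 DD.
Complete generations = ⌊956.9 / 353⌋ = 2.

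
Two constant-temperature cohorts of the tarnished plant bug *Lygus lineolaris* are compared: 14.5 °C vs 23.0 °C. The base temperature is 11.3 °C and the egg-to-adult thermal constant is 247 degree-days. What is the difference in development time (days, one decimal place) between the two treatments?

56.1 days

At 14.5 °C: 247 / (14.5 − 11.3) = 247 / 3.2 = 77.188 d.
At 23.0 °C: 247 / (23.0 − 11.3) = 247 / 11.7 = 21.111 d.
Difference = |77.188 − 21.111| = 56.076 ≈ 56.1 days.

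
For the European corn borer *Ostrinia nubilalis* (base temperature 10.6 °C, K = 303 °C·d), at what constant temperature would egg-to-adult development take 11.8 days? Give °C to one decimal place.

36.3 °C

Required daily accumulation = 303 / 11.8 = 25.678 DD/day.
T = T_base + 25.678 = 10.6 + 25.678 = 36.278 ≈ 36.3 °C.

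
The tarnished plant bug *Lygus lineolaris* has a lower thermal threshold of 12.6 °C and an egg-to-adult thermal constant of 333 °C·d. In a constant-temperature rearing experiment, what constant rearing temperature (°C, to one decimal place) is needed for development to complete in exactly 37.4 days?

21.5 °C

Required daily accumulation = 333 / 37.4 = 8.904 DD/day.
T = T_base + 8.904 = 12.6 + 8.904 = 21.504 ≈ 21.5 °C.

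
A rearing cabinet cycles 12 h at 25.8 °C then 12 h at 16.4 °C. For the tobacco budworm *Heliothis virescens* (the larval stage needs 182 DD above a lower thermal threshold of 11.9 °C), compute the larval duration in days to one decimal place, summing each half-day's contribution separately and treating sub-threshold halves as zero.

Day half: max(0, 25.8 − 11.9) × 0.5 = 13.9 × 0.5 = 6.95 DD.
Night half: max(0, 16.4 − 11.9) × 0.5 = 4.5 × 0.5 = 2.25 DD.
Per 24 h: 9.20 DD/day.
Duration = 182 / 9.20 = 19.783 ≈ 19.8 days.

19.8 days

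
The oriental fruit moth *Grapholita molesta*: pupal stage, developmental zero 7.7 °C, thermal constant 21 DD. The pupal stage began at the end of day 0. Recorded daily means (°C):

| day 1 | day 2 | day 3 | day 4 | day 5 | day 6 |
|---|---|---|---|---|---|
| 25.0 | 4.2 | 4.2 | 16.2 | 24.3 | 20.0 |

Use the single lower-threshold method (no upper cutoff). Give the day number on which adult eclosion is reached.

day 4

Daily DD above 7.7 °C: 17.3, 0.0, 0.0, 8.5, 16.6, 12.3.
Cumulative: 17.3, 17.3, 17.3, 25.8, 42.4, 54.7.
The total first reaches 21 DD on day 4.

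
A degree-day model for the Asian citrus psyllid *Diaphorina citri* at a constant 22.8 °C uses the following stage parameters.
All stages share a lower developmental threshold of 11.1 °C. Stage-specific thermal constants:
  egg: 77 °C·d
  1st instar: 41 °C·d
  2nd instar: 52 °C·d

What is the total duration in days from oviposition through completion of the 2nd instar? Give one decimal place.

Daily accumulation at 22.8 °C = 22.8 − 11.1 = 11.7 DD/day.
Total K = 77 + 41 + 52 = 170 DD.
Total duration = 170 / 11.7 = 14.530 ≈ 14.5 days.

14.5 days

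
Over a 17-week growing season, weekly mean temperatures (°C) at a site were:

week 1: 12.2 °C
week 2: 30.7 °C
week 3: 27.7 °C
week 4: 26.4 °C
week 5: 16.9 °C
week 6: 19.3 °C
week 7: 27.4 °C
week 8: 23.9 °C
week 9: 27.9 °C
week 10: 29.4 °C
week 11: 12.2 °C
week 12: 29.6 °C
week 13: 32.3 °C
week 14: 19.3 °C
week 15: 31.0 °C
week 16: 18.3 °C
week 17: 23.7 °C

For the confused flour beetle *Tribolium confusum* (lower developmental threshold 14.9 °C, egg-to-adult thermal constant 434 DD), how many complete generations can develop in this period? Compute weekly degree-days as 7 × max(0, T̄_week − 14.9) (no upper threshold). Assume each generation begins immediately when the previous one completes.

Weekly DD (7 × max(0, T̄ − 14.9)): 0.0, 110.6, 89.6, 80.5, 14.0, 30.8, 87.5, 63.0, 91.0, 101.5, 0.0, 102.9, 121.8, 30.8, 112.7, 23.8, 61.6.
Season total = 1122.1 DD.
Complete generations = ⌊1122.1 / 434⌋ = 2.

2 generations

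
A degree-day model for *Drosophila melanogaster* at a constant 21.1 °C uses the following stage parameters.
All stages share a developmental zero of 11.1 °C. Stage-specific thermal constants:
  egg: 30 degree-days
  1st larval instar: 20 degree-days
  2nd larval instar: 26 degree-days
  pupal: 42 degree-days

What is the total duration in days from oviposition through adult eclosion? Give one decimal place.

Daily accumulation at 21.1 °C = 21.1 − 11.1 = 10.0 DD/day.
Total K = 30 + 20 + 26 + 42 = 118 DD.
Total duration = 118 / 10.0 = 11.800 ≈ 11.8 days.

11.8 days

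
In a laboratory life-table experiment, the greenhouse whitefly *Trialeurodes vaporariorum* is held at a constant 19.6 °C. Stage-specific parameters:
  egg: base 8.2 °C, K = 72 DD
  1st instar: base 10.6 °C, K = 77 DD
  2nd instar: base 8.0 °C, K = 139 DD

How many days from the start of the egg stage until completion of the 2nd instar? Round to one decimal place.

26.9 days

egg: 72 / (19.6 − 8.2) = 72 / 11.4 = 6.316 d.
1st instar: 77 / (19.6 − 10.6) = 77 / 9.0 = 8.556 d.
2nd instar: 139 / (19.6 − 8.0) = 139 / 11.6 = 11.983 d.
Sum = 26.854 ≈ 26.9 days.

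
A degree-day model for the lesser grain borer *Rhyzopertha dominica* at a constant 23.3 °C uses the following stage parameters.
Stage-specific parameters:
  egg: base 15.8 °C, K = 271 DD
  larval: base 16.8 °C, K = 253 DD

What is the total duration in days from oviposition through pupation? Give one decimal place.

egg: 271 / (23.3 − 15.8) = 271 / 7.5 = 36.133 d.
larval: 253 / (23.3 − 16.8) = 253 / 6.5 = 38.923 d.
Sum = 75.056 ≈ 75.1 days.

75.1 days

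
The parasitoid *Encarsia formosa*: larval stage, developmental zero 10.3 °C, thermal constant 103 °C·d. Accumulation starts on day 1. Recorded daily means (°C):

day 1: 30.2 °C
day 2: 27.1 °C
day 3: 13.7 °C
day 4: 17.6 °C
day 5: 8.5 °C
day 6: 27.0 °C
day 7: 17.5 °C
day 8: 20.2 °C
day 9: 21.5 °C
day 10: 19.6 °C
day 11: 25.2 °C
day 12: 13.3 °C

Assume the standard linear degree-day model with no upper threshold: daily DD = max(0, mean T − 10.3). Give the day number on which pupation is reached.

Daily DD above 10.3 °C: 19.9, 16.8, 3.4, 7.3, 0.0, 16.7, 7.2, 9.9, 11.2, 9.3, 14.9, 3.0.
Cumulative: 19.9, 36.7, 40.1, 47.4, 47.4, 64.1, 71.3, 81.2, 92.4, 101.7, 116.6, 119.6.
The total first reaches 103 DD on day 11.

day 11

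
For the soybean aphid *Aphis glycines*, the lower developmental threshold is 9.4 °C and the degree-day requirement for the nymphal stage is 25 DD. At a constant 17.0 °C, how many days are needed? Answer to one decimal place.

3.3 days

Daily accumulation = 17.0 − 9.4 = 7.6 DD/day.
Duration = 25 / 7.6 = 3.289 ≈ 3.3 days.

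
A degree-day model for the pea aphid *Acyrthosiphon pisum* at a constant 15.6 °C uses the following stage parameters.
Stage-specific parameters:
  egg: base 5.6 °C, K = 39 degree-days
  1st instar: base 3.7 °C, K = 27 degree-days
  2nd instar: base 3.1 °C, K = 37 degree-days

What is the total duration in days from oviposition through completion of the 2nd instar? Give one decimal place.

egg: 39 / (15.6 − 5.6) = 39 / 10.0 = 3.900 d.
1st instar: 27 / (15.6 − 3.7) = 27 / 11.9 = 2.269 d.
2nd instar: 37 / (15.6 − 3.1) = 37 / 12.5 = 2.960 d.
Sum = 9.129 ≈ 9.1 days.

9.1 days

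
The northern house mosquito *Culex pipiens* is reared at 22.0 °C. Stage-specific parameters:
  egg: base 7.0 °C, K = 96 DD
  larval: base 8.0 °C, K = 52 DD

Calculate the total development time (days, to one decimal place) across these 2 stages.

egg: 96 / (22.0 − 7.0) = 96 / 15.0 = 6.400 d.
larval: 52 / (22.0 − 8.0) = 52 / 14.0 = 3.714 d.
Sum = 10.114 ≈ 10.1 days.

10.1 days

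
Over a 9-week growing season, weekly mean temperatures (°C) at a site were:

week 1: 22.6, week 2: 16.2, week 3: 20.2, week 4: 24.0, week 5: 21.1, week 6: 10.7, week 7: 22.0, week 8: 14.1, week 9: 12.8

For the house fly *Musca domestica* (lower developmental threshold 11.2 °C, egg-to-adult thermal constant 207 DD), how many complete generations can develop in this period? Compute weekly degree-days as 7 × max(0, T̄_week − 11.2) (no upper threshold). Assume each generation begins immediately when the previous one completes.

2 generations

Weekly DD (7 × max(0, T̄ − 11.2)): 79.8, 35.0, 63.0, 89.6, 69.3, 0.0, 75.6, 20.3, 11.2.
Season total = 443.8 DD.
Complete generations = ⌊443.8 / 207⌋ = 2.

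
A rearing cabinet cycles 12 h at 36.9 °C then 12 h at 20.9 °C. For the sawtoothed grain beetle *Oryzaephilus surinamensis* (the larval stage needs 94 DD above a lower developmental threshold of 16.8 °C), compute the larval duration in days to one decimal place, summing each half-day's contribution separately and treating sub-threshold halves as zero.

Day half: max(0, 36.9 − 16.8) × 0.5 = 20.1 × 0.5 = 10.05 DD.
Night half: max(0, 20.9 − 16.8) × 0.5 = 4.1 × 0.5 = 2.05 DD.
Per 24 h: 12.10 DD/day.
Duration = 94 / 12.10 = 7.769 ≈ 7.8 days.

7.8 days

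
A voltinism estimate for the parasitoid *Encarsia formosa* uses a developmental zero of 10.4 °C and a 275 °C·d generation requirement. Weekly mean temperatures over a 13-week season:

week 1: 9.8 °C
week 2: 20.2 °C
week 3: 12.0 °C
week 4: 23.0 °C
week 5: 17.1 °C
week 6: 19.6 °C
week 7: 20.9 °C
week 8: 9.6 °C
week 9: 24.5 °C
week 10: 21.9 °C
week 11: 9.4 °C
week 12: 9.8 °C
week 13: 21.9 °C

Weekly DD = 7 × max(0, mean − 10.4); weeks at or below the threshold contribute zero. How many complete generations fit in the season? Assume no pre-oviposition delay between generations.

Weekly DD (7 × max(0, T̄ − 10.4)): 0.0, 68.6, 11.2, 88.2, 46.9, 64.4, 73.5, 0.0, 98.7, 80.5, 0.0, 0.0, 80.5.
Season total = 612.5 DD.
Complete generations = ⌊612.5 / 275⌋ = 2.

2 generations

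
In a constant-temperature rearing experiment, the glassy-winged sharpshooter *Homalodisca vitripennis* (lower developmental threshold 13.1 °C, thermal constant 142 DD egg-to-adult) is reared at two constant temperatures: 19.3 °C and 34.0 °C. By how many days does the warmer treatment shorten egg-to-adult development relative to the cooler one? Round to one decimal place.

16.1 days

At 19.3 °C: 142 / (19.3 − 13.1) = 142 / 6.2 = 22.903 d.
At 34.0 °C: 142 / (34.0 − 13.1) = 142 / 20.9 = 6.794 d.
Difference = |22.903 − 6.794| = 16.109 ≈ 16.1 days.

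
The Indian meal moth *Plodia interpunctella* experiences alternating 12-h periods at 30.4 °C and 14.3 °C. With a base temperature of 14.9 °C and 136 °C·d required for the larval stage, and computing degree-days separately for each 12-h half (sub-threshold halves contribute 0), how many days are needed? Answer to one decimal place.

Day half: max(0, 30.4 − 14.9) × 0.5 = 15.5 × 0.5 = 7.75 DD.
Night half: max(0, 14.3 − 14.9) × 0.5 = 0.0 × 0.5 = 0.00 DD.
Per 24 h: 7.75 DD/day.
Duration = 136 / 7.75 = 17.548 ≈ 17.5 days.

17.5 days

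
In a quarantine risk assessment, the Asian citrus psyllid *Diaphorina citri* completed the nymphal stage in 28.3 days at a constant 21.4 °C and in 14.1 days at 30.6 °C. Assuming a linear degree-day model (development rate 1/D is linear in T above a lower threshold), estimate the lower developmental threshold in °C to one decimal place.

Under the model K = D·(T − T_b), so D₁·(T₁ − T_b) = D₂·(T₂ − T_b).
28.3·(21.4 − T_b) = 14.1·(30.6 − T_b)
T_b = (28.3·21.4 − 14.1·30.6) / (28.3 − 14.1) = 174.16 / 14.2 = 12.265 °C ≈ 12.3 °C.

12.3 °C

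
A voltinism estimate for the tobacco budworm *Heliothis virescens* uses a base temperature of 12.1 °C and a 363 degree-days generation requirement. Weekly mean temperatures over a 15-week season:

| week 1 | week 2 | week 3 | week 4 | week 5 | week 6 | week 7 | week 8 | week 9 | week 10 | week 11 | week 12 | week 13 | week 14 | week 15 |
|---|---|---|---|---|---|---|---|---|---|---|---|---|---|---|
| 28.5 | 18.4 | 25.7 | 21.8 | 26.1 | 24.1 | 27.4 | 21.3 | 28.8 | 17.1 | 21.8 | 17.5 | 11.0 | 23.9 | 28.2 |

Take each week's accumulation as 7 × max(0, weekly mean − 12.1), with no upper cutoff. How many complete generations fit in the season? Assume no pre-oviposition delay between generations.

Weekly DD (7 × max(0, T̄ − 12.1)): 114.8, 44.1, 95.2, 67.9, 98.0, 84.0, 107.1, 64.4, 116.9, 35.0, 67.9, 37.8, 0.0, 82.6, 112.7.
Season total = 1128.4 DD.
Complete generations = ⌊1128.4 / 363⌋ = 3.

3 generations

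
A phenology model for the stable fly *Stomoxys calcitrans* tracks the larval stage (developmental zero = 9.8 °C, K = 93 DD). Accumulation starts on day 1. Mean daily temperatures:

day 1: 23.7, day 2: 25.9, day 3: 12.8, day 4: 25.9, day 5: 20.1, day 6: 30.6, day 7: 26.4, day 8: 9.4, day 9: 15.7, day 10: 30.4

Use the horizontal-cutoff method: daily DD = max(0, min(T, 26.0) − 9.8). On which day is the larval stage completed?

day 9

Daily DD above 9.8 °C (capped at 16.2): 13.9, 16.1, 3.0, 16.1, 10.3, 16.2, 16.2, 0.0, 5.9, 16.2.
Cumulative: 13.9, 30.0, 33.0, 49.1, 59.4, 75.6, 91.8, 91.8, 97.7, 113.9.
The total first reaches 93 DD on day 9.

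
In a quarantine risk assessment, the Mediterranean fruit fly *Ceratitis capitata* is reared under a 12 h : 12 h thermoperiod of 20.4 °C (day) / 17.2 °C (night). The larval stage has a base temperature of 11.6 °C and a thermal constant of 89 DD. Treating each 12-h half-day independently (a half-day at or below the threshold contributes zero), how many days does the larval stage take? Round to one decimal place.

12.4 days

Day half: max(0, 20.4 − 11.6) × 0.5 = 8.8 × 0.5 = 4.40 DD.
Night half: max(0, 17.2 − 11.6) × 0.5 = 5.6 × 0.5 = 2.80 DD.
Per 24 h: 7.20 DD/day.
Duration = 89 / 7.20 = 12.361 ≈ 12.4 days.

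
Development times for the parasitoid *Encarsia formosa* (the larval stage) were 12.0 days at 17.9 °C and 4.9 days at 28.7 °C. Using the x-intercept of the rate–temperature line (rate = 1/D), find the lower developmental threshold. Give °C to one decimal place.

10.4 °C

Linear rate model ⇒ the product D·(T − T_b) is constant across temperatures.
12.0·(17.9 − T_b) = 4.9·(28.7 − T_b)
T_b = (12.0·17.9 − 4.9·28.7) / (12.0 − 4.9) = 74.17 / 7.1 = 10.446 °C ≈ 10.4 °C.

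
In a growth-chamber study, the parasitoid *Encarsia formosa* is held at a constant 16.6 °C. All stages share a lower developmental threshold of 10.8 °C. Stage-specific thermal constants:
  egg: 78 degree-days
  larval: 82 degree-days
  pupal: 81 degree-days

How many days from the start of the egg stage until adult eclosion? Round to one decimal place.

41.6 days

Daily accumulation at 16.6 °C = 16.6 − 10.8 = 5.8 DD/day.
Total K = 78 + 82 + 81 = 241 DD.
Total duration = 241 / 5.8 = 41.552 ≈ 41.6 days.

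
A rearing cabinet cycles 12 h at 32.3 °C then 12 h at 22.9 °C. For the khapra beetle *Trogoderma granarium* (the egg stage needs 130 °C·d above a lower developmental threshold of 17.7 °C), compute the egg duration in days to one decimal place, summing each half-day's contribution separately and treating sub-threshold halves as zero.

Day half: max(0, 32.3 − 17.7) × 0.5 = 14.6 × 0.5 = 7.30 DD.
Night half: max(0, 22.9 − 17.7) × 0.5 = 5.2 × 0.5 = 2.60 DD.
Per 24 h: 9.90 DD/day.
Duration = 130 / 9.90 = 13.131 ≈ 13.1 days.

13.1 days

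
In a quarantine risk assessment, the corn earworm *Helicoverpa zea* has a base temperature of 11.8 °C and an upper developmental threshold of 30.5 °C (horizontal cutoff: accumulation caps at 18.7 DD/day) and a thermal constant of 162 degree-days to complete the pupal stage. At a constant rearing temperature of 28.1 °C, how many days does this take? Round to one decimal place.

9.9 days

Daily accumulation = 28.1 − 11.8 = 16.3 DD/day.
Duration = 162 / 16.3 = 9.939 ≈ 9.9 days.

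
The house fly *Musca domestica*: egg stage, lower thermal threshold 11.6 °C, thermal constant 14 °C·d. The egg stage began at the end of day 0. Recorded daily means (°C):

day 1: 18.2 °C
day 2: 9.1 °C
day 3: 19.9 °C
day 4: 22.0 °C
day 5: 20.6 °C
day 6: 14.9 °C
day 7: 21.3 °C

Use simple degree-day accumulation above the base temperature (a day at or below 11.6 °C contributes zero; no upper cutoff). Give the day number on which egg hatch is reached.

day 3

Daily DD above 11.6 °C: 6.6, 0.0, 8.3, 10.4, 9.0, 3.3, 9.7.
Cumulative: 6.6, 6.6, 14.9, 25.3, 34.3, 37.6, 47.3.
The total first reaches 14 DD on day 3.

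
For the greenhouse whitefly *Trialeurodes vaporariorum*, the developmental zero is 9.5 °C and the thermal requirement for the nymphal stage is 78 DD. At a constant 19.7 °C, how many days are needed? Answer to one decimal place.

7.6 days

Daily accumulation = 19.7 − 9.5 = 10.2 DD/day.
Duration = 78 / 10.2 = 7.647 ≈ 7.6 days.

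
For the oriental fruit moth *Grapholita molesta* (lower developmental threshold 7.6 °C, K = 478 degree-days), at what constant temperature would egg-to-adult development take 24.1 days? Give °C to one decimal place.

27.4 °C

Required daily accumulation = 478 / 24.1 = 19.834 DD/day.
T = T_base + 19.834 = 7.6 + 19.834 = 27.434 ≈ 27.4 °C.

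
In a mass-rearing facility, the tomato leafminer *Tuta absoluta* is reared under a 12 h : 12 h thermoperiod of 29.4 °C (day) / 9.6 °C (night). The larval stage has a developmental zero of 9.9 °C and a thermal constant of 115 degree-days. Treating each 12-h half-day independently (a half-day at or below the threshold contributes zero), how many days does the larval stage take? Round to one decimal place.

11.8 days

Day half: max(0, 29.4 − 9.9) × 0.5 = 19.5 × 0.5 = 9.75 DD.
Night half: max(0, 9.6 − 9.9) × 0.5 = 0.0 × 0.5 = 0.00 DD.
Per 24 h: 9.75 DD/day.
Duration = 115 / 9.75 = 11.795 ≈ 11.8 days.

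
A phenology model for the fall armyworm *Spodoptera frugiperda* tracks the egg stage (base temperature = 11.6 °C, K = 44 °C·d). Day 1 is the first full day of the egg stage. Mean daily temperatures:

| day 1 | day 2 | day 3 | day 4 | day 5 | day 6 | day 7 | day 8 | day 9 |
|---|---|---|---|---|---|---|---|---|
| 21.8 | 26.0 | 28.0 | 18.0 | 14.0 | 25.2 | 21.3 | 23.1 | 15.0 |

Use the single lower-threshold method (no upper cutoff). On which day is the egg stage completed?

Daily DD above 11.6 °C: 10.2, 14.4, 16.4, 6.4, 2.4, 13.6, 9.7, 11.5, 3.4.
Cumulative: 10.2, 24.6, 41.0, 47.4, 49.8, 63.4, 73.1, 84.6, 88.0.
The total first reaches 44 DD on day 4.

day 4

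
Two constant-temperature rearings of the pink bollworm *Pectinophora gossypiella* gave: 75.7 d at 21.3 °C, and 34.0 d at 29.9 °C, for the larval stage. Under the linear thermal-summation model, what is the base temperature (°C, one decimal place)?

14.3 °C

Equal thermal constants: D₁(T₁ − T_b) = D₂(T₂ − T_b).
75.7·(21.3 − T_b) = 34.0·(29.9 − T_b)
T_b = (75.7·21.3 − 34.0·29.9) / (75.7 − 34.0) = 595.81 / 41.7 = 14.288 °C ≈ 14.3 °C.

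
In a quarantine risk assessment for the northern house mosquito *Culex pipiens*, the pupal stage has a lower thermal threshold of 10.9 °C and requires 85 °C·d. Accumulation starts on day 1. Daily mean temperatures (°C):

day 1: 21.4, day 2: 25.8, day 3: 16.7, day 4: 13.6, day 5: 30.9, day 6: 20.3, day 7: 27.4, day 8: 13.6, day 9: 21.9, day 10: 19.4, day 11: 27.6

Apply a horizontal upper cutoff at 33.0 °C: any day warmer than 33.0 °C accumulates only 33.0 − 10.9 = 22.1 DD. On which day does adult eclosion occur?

Daily DD above 10.9 °C (capped at 22.1): 10.5, 14.9, 5.8, 2.7, 20.0, 9.4, 16.5, 2.7, 11.0, 8.5, 16.7.
Cumulative: 10.5, 25.4, 31.2, 33.9, 53.9, 63.3, 79.8, 82.5, 93.5, 102.0, 118.7.
The total first reaches 85 DD on day 9.

day 9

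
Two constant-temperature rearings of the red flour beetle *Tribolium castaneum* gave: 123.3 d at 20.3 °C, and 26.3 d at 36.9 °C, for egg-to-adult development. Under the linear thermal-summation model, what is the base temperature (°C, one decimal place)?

Linear rate model ⇒ the product D·(T − T_b) is constant across temperatures.
123.3·(20.3 − T_b) = 26.3·(36.9 − T_b)
T_b = (123.3·20.3 − 26.3·36.9) / (123.3 − 26.3) = 1532.52 / 97.0 = 15.799 °C ≈ 15.8 °C.

15.8 °C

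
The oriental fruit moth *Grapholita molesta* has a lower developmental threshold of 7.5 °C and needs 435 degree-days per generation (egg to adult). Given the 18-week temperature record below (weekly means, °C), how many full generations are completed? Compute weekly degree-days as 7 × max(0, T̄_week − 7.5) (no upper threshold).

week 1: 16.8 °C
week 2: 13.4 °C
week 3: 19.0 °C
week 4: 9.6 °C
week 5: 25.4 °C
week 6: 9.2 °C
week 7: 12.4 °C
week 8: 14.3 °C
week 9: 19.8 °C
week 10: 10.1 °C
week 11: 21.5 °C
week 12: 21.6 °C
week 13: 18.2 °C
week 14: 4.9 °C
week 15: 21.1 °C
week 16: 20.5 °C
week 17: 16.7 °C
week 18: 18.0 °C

2 generations

Weekly DD (7 × max(0, T̄ − 7.5)): 65.1, 41.3, 80.5, 14.7, 125.3, 11.9, 34.3, 47.6, 86.1, 18.2, 98.0, 98.7, 74.9, 0.0, 95.2, 91.0, 64.4, 73.5.
Season total = 1120.7 DD.
Complete generations = ⌊1120.7 / 435⌋ = 2.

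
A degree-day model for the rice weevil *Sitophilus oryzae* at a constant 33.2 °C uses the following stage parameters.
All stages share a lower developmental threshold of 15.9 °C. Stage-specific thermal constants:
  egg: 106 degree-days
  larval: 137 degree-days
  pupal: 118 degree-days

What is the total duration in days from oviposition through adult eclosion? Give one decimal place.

20.9 days

Daily accumulation at 33.2 °C = 33.2 − 15.9 = 17.3 DD/day.
Total K = 106 + 137 + 118 = 361 DD.
Total duration = 361 / 17.3 = 20.867 ≈ 20.9 days.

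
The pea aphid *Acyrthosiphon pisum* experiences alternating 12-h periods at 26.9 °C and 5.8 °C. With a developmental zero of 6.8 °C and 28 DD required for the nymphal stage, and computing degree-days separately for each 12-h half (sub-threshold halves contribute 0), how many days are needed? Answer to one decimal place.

2.8 days

Day half: max(0, 26.9 − 6.8) × 0.5 = 20.1 × 0.5 = 10.05 DD.
Night half: max(0, 5.8 − 6.8) × 0.5 = 0.0 × 0.5 = 0.00 DD.
Per 24 h: 10.05 DD/day.
Duration = 28 / 10.05 = 2.786 ≈ 2.8 days.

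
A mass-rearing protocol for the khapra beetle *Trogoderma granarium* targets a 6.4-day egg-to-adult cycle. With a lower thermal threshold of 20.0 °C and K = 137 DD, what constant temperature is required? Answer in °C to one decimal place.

Required daily accumulation = 137 / 6.4 = 21.406 DD/day.
T = T_base + 21.406 = 20.0 + 21.406 = 41.406 ≈ 41.4 °C.

41.4 °C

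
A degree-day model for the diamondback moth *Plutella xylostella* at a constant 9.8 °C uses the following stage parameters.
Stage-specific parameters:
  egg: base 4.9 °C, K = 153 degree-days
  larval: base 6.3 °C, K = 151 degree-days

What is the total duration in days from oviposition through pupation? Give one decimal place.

egg: 153 / (9.8 − 4.9) = 153 / 4.9 = 31.224 d.
larval: 151 / (9.8 − 6.3) = 151 / 3.5 = 43.143 d.
Sum = 74.367 ≈ 74.4 days.

74.4 days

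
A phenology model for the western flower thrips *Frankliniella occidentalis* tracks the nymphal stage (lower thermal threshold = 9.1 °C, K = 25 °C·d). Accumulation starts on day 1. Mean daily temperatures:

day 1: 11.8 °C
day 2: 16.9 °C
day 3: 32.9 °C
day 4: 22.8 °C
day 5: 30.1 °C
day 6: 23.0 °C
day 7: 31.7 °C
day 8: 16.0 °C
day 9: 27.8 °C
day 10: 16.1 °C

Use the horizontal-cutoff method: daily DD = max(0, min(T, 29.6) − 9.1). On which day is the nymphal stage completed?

Daily DD above 9.1 °C (capped at 20.5): 2.7, 7.8, 20.5, 13.7, 20.5, 13.9, 20.5, 6.9, 18.7, 7.0.
Cumulative: 2.7, 10.5, 31.0, 44.7, 65.2, 79.1, 99.6, 106.5, 125.2, 132.2.
The total first reaches 25 DD on day 3.

day 3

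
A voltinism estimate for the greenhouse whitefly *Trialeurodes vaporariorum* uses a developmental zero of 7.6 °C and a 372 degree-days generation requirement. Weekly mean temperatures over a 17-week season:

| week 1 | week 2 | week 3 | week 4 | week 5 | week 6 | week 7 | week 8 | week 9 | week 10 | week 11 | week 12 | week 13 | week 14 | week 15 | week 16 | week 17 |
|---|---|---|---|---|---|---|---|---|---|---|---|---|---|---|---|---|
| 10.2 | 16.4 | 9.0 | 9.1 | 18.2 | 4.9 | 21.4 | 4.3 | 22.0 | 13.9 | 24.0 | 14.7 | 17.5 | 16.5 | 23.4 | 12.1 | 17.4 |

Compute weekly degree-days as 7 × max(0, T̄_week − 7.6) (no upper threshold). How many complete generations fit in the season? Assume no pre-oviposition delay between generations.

2 generations

Weekly DD (7 × max(0, T̄ − 7.6)): 18.2, 61.6, 9.8, 10.5, 74.2, 0.0, 96.6, 0.0, 100.8, 44.1, 114.8, 49.7, 69.3, 62.3, 110.6, 31.5, 68.6.
Season total = 922.6 DD.
Complete generations = ⌊922.6 / 372⌋ = 2.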